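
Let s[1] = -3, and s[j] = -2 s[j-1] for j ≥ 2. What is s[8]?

384

s[2] = -2(-3) = 6
s[3] = -2(6) = -12
s[4] = -2(-12) = 24
s[5] = -2(24) = -48
s[6] = -2(-48) = 96
s[7] = -2(96) = -192
s[8] = -2(-192) = 384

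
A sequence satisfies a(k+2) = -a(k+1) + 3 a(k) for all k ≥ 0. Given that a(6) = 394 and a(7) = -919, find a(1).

-7

Rearranging, a(k-2) = (a(k) + a(k-1)) / 3.
a(5) = (-919 + 394) / 3 = -525/3 = -175
a(4) = (394 + (-175)) / 3 = 219/3 = 73
a(3) = (-175 + 73) / 3 = -102/3 = -34
a(2) = (73 + (-34)) / 3 = 39/3 = 13
a(1) = (-34 + 13) / 3 = -21/3 = -7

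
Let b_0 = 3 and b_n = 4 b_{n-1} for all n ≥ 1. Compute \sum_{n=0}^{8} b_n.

262143

b_1 = 4*3 = 12
b_2 = 4*12 = 48
b_3 = 4*48 = 192
b_4 = 4*192 = 768
b_5 = 4*768 = 3072
b_6 = 4*3072 = 12288
b_7 = 4*12288 = 49152
b_8 = 4*49152 = 196608
Sum = 3 + 12 + 48 + 192 + 768 + 3072 + 12288 + 49152 + 196608 = 262143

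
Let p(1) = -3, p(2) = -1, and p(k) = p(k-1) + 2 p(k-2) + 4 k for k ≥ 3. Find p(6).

111

p(3) = (-1) + 2(-3) + 12 = 5
p(4) = 5 + 2(-1) + 16 = 19
p(5) = 19 + 2(5) + 20 = 49
p(6) = 49 + 2(19) + 24 = 111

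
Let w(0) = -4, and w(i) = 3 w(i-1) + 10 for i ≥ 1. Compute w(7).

2182

w(1) = 3·(-4) + 10 = -2
w(2) = 3·(-2) + 10 = 4
w(3) = 3·4 + 10 = 22
w(4) = 3·22 + 10 = 76
w(5) = 3·76 + 10 = 238
w(6) = 3·238 + 10 = 724
w(7) = 3·724 + 10 = 2182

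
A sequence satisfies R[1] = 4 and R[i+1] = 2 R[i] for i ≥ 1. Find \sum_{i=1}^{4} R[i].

60

R[2] = 2*4 = 8
R[3] = 2*8 = 16
R[4] = 2*16 = 32
Sum = 4 + 8 + 16 + 32 = 60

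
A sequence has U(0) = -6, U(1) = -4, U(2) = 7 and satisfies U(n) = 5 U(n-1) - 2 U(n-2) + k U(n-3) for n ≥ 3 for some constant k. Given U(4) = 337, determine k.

-4

U(3) = 43 - 6k
U(4) = 201 - 34k
So 201 - 34k = 337, giving k = -4.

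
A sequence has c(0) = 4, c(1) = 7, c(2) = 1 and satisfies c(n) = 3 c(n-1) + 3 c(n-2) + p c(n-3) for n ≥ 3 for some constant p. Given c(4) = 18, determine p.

-3

c(3) = 24 + 4p
c(4) = 75 + 19p
So 75 + 19p = 18, giving p = -3.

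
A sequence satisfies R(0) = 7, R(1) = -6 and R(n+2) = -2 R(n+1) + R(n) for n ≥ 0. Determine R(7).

R(2) = -2*(-6) + 7 = 19
R(3) = -2*19 + (-6) = -44
R(4) = -2*(-44) + 19 = 107
R(5) = -2*107 + (-44) = -258
R(6) = -2*(-258) + 107 = 623
R(7) = -2*623 + (-258) = -1504

-1504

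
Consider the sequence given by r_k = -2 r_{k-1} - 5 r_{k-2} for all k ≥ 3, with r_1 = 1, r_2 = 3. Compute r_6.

-117

r_3 = -2·3 - 5·1 = -11
r_4 = -2·(-11) - 5·3 = 7
r_5 = -2·7 - 5·(-11) = 41
r_6 = -2·41 - 5·7 = -117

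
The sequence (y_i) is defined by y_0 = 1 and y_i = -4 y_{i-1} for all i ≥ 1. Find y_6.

4096

y_1 = -4*1 = -4
y_2 = -4*(-4) = 16
y_3 = -4*16 = -64
y_4 = -4*(-64) = 256
y_5 = -4*256 = -1024
y_6 = -4*(-1024) = 4096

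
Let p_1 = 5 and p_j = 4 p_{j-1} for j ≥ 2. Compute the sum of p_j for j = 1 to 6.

p_2 = 4(5) = 20
p_3 = 4(20) = 80
p_4 = 4(80) = 320
p_5 = 4(320) = 1280
p_6 = 4(1280) = 5120
Sum = 5 + 20 + 80 + 320 + 1280 + 5120 = 6825

6825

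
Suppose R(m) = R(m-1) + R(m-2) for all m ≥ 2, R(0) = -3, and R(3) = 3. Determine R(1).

3

Let R(1) = z.
R(2) = -3 + z
R(3) = -3 + 2z
So -3 + 2z = 3, giving z = 3.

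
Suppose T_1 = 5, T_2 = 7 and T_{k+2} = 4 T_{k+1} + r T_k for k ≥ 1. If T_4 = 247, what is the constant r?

5

T_3 = 28 + 5r
T_4 = 112 + 27r
So 112 + 27r = 247, giving r = 5.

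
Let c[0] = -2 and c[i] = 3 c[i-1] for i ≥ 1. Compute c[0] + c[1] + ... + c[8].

-19682

c[1] = 3*(-2) = -6
c[2] = 3*(-6) = -18
c[3] = 3*(-18) = -54
c[4] = 3*(-54) = -162
c[5] = 3*(-162) = -486
c[6] = 3*(-486) = -1458
c[7] = 3*(-1458) = -4374
c[8] = 3*(-4374) = -13122
Sum = (-2) + (-6) + (-18) + (-54) + (-162) + (-486) + (-1458) + (-4374) + (-13122) = -19682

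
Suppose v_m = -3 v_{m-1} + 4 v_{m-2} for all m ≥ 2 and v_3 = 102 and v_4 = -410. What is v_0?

-2

Rearranging, v_{m-2} = (v_m + 3 v_{m-1}) / 4.
v_2 = (-410 + 3·102) / 4 = -104/4 = -26
v_1 = (102 + 3·(-26)) / 4 = 24/4 = 6
v_0 = (-26 + 3·6) / 4 = -8/4 = -2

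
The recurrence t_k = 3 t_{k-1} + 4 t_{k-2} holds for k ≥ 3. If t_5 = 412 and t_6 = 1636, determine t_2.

4

Rearranging, t_{k-2} = (t_k - 3 t_{k-1}) / 4.
t_4 = (1636 - 3*412) / 4 = 400/4 = 100
t_3 = (412 - 3*100) / 4 = 112/4 = 28
t_2 = (100 - 3*28) / 4 = 16/4 = 4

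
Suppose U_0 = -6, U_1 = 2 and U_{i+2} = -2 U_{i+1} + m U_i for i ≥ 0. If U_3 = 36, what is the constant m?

U_2 = -4 - 6m
U_3 = 8 + 14m
So 8 + 14m = 36, giving m = 2.

2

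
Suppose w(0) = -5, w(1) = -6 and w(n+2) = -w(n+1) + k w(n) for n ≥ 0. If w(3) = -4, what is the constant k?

-2

w(2) = 6 - 5k
w(3) = -6 - k
So -6 - k = -4, giving k = -2.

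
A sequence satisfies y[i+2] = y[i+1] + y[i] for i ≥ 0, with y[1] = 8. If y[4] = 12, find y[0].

Let y[0] = w.
y[2] = 8 + w
y[3] = 16 + w
y[4] = 24 + 2w
So 24 + 2w = 12, giving w = -6.

-6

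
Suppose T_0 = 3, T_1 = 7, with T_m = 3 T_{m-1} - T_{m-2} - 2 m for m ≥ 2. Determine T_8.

2602

T_2 = 3*7 - 3 - 4 = 14
T_3 = 3*14 - 7 - 6 = 29
T_4 = 3*29 - 14 - 8 = 65
T_5 = 3*65 - 29 - 10 = 156
T_6 = 3*156 - 65 - 12 = 391
T_7 = 3*391 - 156 - 14 = 1003
T_8 = 3*1003 - 391 - 16 = 2602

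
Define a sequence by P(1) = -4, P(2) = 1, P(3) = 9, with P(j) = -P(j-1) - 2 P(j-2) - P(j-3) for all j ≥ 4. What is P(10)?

67

P(4) = -9 - 2·1 - (-4) = -7
P(5) = -(-7) - 2·9 - 1 = -12
P(6) = -(-12) - 2·(-7) - 9 = 17
P(7) = -17 - 2·(-12) - (-7) = 14
P(8) = -14 - 2·17 - (-12) = -36
P(9) = -(-36) - 2·14 - 17 = -9
P(10) = -(-9) - 2·(-36) - 14 = 67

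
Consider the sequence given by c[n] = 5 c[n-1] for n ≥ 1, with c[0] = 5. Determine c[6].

78125

c[1] = 5(5) = 25
c[2] = 5(25) = 125
c[3] = 5(125) = 625
c[4] = 5(625) = 3125
c[5] = 5(3125) = 15625
c[6] = 5(15625) = 78125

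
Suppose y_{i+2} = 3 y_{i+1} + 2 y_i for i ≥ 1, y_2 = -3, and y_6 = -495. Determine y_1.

Let y_1 = x.
y_3 = -9 + 2x
y_4 = -33 + 6x
y_5 = -117 + 22x
y_6 = -417 + 78x
So -417 + 78x = -495, giving x = -1.

-1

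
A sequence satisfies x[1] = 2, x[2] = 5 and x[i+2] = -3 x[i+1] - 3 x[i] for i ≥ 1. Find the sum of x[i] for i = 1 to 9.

430

x[3] = -3(5) - 3(2) = -21
x[4] = -3(-21) - 3(5) = 48
x[5] = -3(48) - 3(-21) = -81
x[6] = -3(-81) - 3(48) = 99
x[7] = -3(99) - 3(-81) = -54
x[8] = -3(-54) - 3(99) = -135
x[9] = -3(-135) - 3(-54) = 567
Sum = 2 + 5 + (-21) + 48 + (-81) + 99 + (-54) + (-135) + 567 = 430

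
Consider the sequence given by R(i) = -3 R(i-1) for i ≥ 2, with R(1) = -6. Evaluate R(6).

R(2) = -3(-6) = 18
R(3) = -3(18) = -54
R(4) = -3(-54) = 162
R(5) = -3(162) = -486
R(6) = -3(-486) = 1458

1458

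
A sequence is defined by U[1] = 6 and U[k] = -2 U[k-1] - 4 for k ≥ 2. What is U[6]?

-236

U[2] = -2(6) - 4 = -16
U[3] = -2(-16) - 4 = 28
U[4] = -2(28) - 4 = -60
U[5] = -2(-60) - 4 = 116
U[6] = -2(116) - 4 = -236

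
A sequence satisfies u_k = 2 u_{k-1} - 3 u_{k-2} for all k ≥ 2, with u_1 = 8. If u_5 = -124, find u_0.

Let u_0 = v.
u_2 = 16 - 3v
u_3 = 8 - 6v
u_4 = -32 - 3v
u_5 = -88 + 12v
So -88 + 12v = -124, giving v = -3.

-3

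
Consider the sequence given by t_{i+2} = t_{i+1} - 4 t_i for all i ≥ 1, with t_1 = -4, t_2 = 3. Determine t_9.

-149

t_3 = 3 - 4·(-4) = 19
t_4 = 19 - 4·3 = 7
t_5 = 7 - 4·19 = -69
t_6 = (-69) - 4·7 = -97
t_7 = (-97) - 4·(-69) = 179
t_8 = 179 - 4·(-97) = 567
t_9 = 567 - 4·179 = -149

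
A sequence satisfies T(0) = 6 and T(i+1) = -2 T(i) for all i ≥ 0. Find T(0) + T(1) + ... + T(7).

T(1) = -2·6 = -12
T(2) = -2·(-12) = 24
T(3) = -2·24 = -48
T(4) = -2·(-48) = 96
T(5) = -2·96 = -192
T(6) = -2·(-192) = 384
T(7) = -2·384 = -768
Sum = 6 + (-12) + 24 + (-48) + 96 + (-192) + 384 + (-768) = -510

-510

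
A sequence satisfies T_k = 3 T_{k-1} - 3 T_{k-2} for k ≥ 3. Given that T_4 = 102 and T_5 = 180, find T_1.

Rearranging, T_{k-2} = (T_k - 3 T_{k-1}) / -3.
T_3 = (180 - 3(102)) / -3 = -126/-3 = 42
T_2 = (102 - 3(42)) / -3 = -24/-3 = 8
T_1 = (42 - 3(8)) / -3 = 18/-3 = -6

-6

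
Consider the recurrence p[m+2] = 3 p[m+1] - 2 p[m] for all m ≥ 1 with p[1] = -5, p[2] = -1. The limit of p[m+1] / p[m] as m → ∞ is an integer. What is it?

2

The characteristic equation is r^2 - 3r + 2 = 0, which factors as (r - 2)(r - 1) = 0.
So the roots are 2 and 1. Since |2| > |1| and the coefficient of 2^m is non-zero, the ratio tends to 2.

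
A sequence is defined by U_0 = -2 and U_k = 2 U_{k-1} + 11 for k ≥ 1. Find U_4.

U_1 = 2·(-2) + 11 = 7
U_2 = 2·7 + 11 = 25
U_3 = 2·25 + 11 = 61
U_4 = 2·61 + 11 = 133

133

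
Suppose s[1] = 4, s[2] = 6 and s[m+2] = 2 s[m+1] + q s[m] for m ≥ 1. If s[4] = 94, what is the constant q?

5

s[3] = 12 + 4q
s[4] = 24 + 14q
So 24 + 14q = 94, giving q = 5.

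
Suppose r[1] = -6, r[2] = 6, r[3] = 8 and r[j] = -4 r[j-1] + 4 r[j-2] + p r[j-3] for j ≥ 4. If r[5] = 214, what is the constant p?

r[4] = -8 - 6p
r[5] = 64 + 30p
So 64 + 30p = 214, giving p = 5.

5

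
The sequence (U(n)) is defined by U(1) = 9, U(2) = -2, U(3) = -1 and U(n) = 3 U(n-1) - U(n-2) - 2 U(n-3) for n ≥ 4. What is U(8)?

-706

U(4) = 3*(-1) - (-2) - 2*9 = -19
U(5) = 3*(-19) - (-1) - 2*(-2) = -52
U(6) = 3*(-52) - (-19) - 2*(-1) = -135
U(7) = 3*(-135) - (-52) - 2*(-19) = -315
U(8) = 3*(-315) - (-135) - 2*(-52) = -706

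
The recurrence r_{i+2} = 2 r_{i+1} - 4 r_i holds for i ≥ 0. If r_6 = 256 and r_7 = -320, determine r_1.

-5

Rearranging, r_{i-2} = (r_i - 2 r_{i-1}) / -4.
r_5 = (-320 - 2(256)) / -4 = -832/-4 = 208
r_4 = (256 - 2(208)) / -4 = -160/-4 = 40
r_3 = (208 - 2(40)) / -4 = 128/-4 = -32
r_2 = (40 - 2(-32)) / -4 = 104/-4 = -26
r_1 = (-32 - 2(-26)) / -4 = 20/-4 = -5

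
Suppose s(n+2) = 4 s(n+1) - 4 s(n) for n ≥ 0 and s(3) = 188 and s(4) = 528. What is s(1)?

Rearranging, s(n-2) = (s(n) - 4 s(n-1)) / -4.
s(2) = (528 - 4*188) / -4 = -224/-4 = 56
s(1) = (188 - 4*56) / -4 = -36/-4 = 9

9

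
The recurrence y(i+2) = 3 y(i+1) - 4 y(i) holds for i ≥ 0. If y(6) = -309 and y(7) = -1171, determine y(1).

1

Rearranging, y(i-2) = (y(i) - 3 y(i-1)) / -4.
y(5) = (-1171 - 3(-309)) / -4 = -244/-4 = 61
y(4) = (-309 - 3(61)) / -4 = -492/-4 = 123
y(3) = (61 - 3(123)) / -4 = -308/-4 = 77
y(2) = (123 - 3(77)) / -4 = -108/-4 = 27
y(1) = (77 - 3(27)) / -4 = -4/-4 = 1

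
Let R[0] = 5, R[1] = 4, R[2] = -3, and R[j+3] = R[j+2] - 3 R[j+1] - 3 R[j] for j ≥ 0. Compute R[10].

-87

R[3] = (-3) - 3*4 - 3*5 = -30
R[4] = (-30) - 3*(-3) - 3*4 = -33
R[5] = (-33) - 3*(-30) - 3*(-3) = 66
R[6] = 66 - 3*(-33) - 3*(-30) = 255
R[7] = 255 - 3*66 - 3*(-33) = 156
R[8] = 156 - 3*255 - 3*66 = -807
R[9] = (-807) - 3*156 - 3*255 = -2040
R[10] = (-2040) - 3*(-807) - 3*156 = -87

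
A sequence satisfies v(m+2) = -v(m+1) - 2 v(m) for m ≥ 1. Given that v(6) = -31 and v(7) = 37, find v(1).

6

Rearranging, v(m-2) = (v(m) + v(m-1)) / -2.
v(5) = (37 + (-31)) / -2 = 6/-2 = -3
v(4) = (-31 + (-3)) / -2 = -34/-2 = 17
v(3) = (-3 + 17) / -2 = 14/-2 = -7
v(2) = (17 + (-7)) / -2 = 10/-2 = -5
v(1) = (-7 + (-5)) / -2 = -12/-2 = 6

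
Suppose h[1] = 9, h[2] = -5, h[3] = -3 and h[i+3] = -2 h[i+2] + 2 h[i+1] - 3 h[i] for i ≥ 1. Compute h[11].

49967

h[4] = -2·(-3) + 2·(-5) - 3·9 = -31
h[5] = -2·(-31) + 2·(-3) - 3·(-5) = 71
h[6] = -2·71 + 2·(-31) - 3·(-3) = -195
h[7] = -2·(-195) + 2·71 - 3·(-31) = 625
h[8] = -2·625 + 2·(-195) - 3·71 = -1853
h[9] = -2·(-1853) + 2·625 - 3·(-195) = 5541
h[10] = -2·5541 + 2·(-1853) - 3·625 = -16663
h[11] = -2·(-16663) + 2·5541 - 3·(-1853) = 49967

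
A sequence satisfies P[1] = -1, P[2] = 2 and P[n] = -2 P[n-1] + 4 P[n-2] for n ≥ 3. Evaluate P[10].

P[3] = -2(2) + 4(-1) = -8
P[4] = -2(-8) + 4(2) = 24
P[5] = -2(24) + 4(-8) = -80
P[6] = -2(-80) + 4(24) = 256
P[7] = -2(256) + 4(-80) = -832
P[8] = -2(-832) + 4(256) = 2688
P[9] = -2(2688) + 4(-832) = -8704
P[10] = -2(-8704) + 4(2688) = 28160

28160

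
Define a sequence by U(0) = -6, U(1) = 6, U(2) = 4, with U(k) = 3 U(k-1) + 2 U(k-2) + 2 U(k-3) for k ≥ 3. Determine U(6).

736

U(3) = 3·4 + 2·6 + 2·(-6) = 12
U(4) = 3·12 + 2·4 + 2·6 = 56
U(5) = 3·56 + 2·12 + 2·4 = 200
U(6) = 3·200 + 2·56 + 2·12 = 736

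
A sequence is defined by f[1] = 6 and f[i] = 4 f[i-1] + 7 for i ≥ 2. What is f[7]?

f[2] = 4*6 + 7 = 31
f[3] = 4*31 + 7 = 131
f[4] = 4*131 + 7 = 531
f[5] = 4*531 + 7 = 2131
f[6] = 4*2131 + 7 = 8531
f[7] = 4*8531 + 7 = 34131

34131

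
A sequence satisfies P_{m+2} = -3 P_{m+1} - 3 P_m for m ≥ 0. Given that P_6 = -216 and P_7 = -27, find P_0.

Rearranging, P_{m-2} = (P_m + 3 P_{m-1}) / -3.
P_5 = (-27 + 3(-216)) / -3 = -675/-3 = 225
P_4 = (-216 + 3(225)) / -3 = 459/-3 = -153
P_3 = (225 + 3(-153)) / -3 = -234/-3 = 78
P_2 = (-153 + 3(78)) / -3 = 81/-3 = -27
P_1 = (78 + 3(-27)) / -3 = -3/-3 = 1
P_0 = (-27 + 3(1)) / -3 = -24/-3 = 8

8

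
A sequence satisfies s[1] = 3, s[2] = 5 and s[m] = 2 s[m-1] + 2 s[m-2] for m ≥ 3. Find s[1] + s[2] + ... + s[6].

s[3] = 2*5 + 2*3 = 16
s[4] = 2*16 + 2*5 = 42
s[5] = 2*42 + 2*16 = 116
s[6] = 2*116 + 2*42 = 316
Sum = 3 + 5 + 16 + 42 + 116 + 316 = 498

498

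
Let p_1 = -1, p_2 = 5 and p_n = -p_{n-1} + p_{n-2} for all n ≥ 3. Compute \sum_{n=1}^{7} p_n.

p_3 = -5 + (-1) = -6
p_4 = -(-6) + 5 = 11
p_5 = -11 + (-6) = -17
p_6 = -(-17) + 11 = 28
p_7 = -28 + (-17) = -45
Sum = (-1) + 5 + (-6) + 11 + (-17) + 28 + (-45) = -25

-25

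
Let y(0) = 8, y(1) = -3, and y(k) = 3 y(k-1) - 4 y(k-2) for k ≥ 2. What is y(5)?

y(2) = 3(-3) - 4(8) = -41
y(3) = 3(-41) - 4(-3) = -111
y(4) = 3(-111) - 4(-41) = -169
y(5) = 3(-169) - 4(-111) = -63

-63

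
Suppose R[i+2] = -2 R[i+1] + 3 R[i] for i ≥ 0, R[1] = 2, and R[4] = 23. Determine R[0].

3

Let R[0] = z.
R[2] = -4 + 3z
R[3] = 14 - 6z
R[4] = -40 + 21z
So -40 + 21z = 23, giving z = 3.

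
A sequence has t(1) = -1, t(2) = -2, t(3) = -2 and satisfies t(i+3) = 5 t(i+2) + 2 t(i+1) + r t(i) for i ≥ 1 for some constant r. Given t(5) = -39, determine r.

-5

t(4) = -14 - r
t(5) = -74 - 7r
So -74 - 7r = -39, giving r = -5.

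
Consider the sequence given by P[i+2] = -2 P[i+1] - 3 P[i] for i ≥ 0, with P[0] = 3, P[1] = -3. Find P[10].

-723

P[2] = -2*(-3) - 3*3 = -3
P[3] = -2*(-3) - 3*(-3) = 15
P[4] = -2*15 - 3*(-3) = -21
P[5] = -2*(-21) - 3*15 = -3
P[6] = -2*(-3) - 3*(-21) = 69
P[7] = -2*69 - 3*(-3) = -129
P[8] = -2*(-129) - 3*69 = 51
P[9] = -2*51 - 3*(-129) = 285
P[10] = -2*285 - 3*51 = -723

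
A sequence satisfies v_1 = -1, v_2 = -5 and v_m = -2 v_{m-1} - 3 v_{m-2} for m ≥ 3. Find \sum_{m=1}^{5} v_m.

v_3 = -2*(-5) - 3*(-1) = 13
v_4 = -2*13 - 3*(-5) = -11
v_5 = -2*(-11) - 3*13 = -17
Sum = (-1) + (-5) + 13 + (-11) + (-17) = -21

-21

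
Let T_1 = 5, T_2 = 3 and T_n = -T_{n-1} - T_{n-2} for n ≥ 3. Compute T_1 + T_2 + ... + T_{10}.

5

T_3 = -3 - 5 = -8
T_4 = -(-8) - 3 = 5
T_5 = -5 - (-8) = 3
T_6 = -3 - 5 = -8
T_7 = -(-8) - 3 = 5
T_8 = -5 - (-8) = 3
T_9 = -3 - 5 = -8
T_{10} = -(-8) - 3 = 5
Sum = 5 + 3 + (-8) + 5 + 3 + (-8) + 5 + 3 + (-8) + 5 = 5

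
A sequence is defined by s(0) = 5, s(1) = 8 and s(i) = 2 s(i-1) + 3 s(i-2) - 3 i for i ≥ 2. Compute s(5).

s(2) = 2(8) + 3(5) - 6 = 25
s(3) = 2(25) + 3(8) - 9 = 65
s(4) = 2(65) + 3(25) - 12 = 193
s(5) = 2(193) + 3(65) - 15 = 566

566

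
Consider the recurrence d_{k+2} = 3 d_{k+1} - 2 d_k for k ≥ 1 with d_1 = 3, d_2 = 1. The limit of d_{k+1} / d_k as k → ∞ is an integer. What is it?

The characteristic equation is r^2 - 3r + 2 = 0, which factors as (r - 2)(r - 1) = 0.
So the roots are 2 and 1. Since |2| > |1| and the coefficient of 2^k is non-zero, the ratio tends to 2.

2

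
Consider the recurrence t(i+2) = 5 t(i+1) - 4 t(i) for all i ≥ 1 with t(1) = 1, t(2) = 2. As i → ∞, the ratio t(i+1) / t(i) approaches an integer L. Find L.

4

The characteristic equation is r^2 - 5r + 4 = 0, which factors as (r - 4)(r - 1) = 0.
So the roots are 4 and 1. Since |4| > |1| and the coefficient of 4^i is non-zero, the ratio tends to 4.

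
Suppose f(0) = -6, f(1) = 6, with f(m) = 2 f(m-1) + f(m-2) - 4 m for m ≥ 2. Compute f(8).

-1670

f(2) = 2(6) + (-6) - 8 = -2
f(3) = 2(-2) + 6 - 12 = -10
f(4) = 2(-10) + (-2) - 16 = -38
f(5) = 2(-38) + (-10) - 20 = -106
f(6) = 2(-106) + (-38) - 24 = -274
f(7) = 2(-274) + (-106) - 28 = -682
f(8) = 2(-682) + (-274) - 32 = -1670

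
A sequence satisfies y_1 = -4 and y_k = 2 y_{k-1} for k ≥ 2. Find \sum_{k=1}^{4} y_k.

y_2 = 2·(-4) = -8
y_3 = 2·(-8) = -16
y_4 = 2·(-16) = -32
Sum = (-4) + (-8) + (-16) + (-32) = -60

-60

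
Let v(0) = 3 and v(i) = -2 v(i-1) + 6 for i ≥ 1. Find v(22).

The fixed point is 6/(1 + 2) = 2, so v(i) - 2 = -2(v(i-1) - 2).
Hence v(i) = 1·(-2)^i + 2.
v(22) = 1·(-2)^{22} + 2 = 1·4194304 + 2 = 4194306.

4194306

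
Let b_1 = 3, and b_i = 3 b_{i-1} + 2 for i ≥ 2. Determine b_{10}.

78731

b_2 = 3·3 + 2 = 11
b_3 = 3·11 + 2 = 35
b_4 = 3·35 + 2 = 107
b_5 = 3·107 + 2 = 323
b_6 = 3·323 + 2 = 971
b_7 = 3·971 + 2 = 2915
b_8 = 3·2915 + 2 = 8747
b_9 = 3·8747 + 2 = 26243
b_{10} = 3·26243 + 2 = 78731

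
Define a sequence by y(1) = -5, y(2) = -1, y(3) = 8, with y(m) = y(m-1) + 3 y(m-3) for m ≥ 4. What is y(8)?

-37

y(4) = 8 + 3(-5) = -7
y(5) = (-7) + 3(-1) = -10
y(6) = (-10) + 3(8) = 14
y(7) = 14 + 3(-7) = -7
y(8) = (-7) + 3(-10) = -37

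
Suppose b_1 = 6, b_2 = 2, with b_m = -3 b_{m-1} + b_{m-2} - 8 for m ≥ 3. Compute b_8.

2426

b_3 = -3·2 + 6 - 8 = -8
b_4 = -3·(-8) + 2 - 8 = 18
b_5 = -3·18 + (-8) - 8 = -70
b_6 = -3·(-70) + 18 - 8 = 220
b_7 = -3·220 + (-70) - 8 = -738
b_8 = -3·(-738) + 220 - 8 = 2426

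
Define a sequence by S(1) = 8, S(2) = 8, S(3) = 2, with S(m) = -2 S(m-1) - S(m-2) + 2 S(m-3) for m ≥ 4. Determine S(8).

S(4) = -2(2) - 8 + 2(8) = 4
S(5) = -2(4) - 2 + 2(8) = 6
S(6) = -2(6) - 4 + 2(2) = -12
S(7) = -2(-12) - 6 + 2(4) = 26
S(8) = -2(26) - (-12) + 2(6) = -28

-28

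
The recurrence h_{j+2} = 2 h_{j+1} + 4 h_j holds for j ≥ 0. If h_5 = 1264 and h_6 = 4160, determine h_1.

5

Rearranging, h_{j-2} = (h_j - 2 h_{j-1}) / 4.
h_4 = (4160 - 2(1264)) / 4 = 1632/4 = 408
h_3 = (1264 - 2(408)) / 4 = 448/4 = 112
h_2 = (408 - 2(112)) / 4 = 184/4 = 46
h_1 = (112 - 2(46)) / 4 = 20/4 = 5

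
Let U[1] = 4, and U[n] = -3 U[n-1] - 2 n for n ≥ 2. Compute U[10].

-95960

U[2] = -3*4 - 4 = -16
U[3] = -3*(-16) - 6 = 42
U[4] = -3*42 - 8 = -134
U[5] = -3*(-134) - 10 = 392
U[6] = -3*392 - 12 = -1188
U[7] = -3*(-1188) - 14 = 3550
U[8] = -3*3550 - 16 = -10666
U[9] = -3*(-10666) - 18 = 31980
U[10] = -3*31980 - 20 = -95960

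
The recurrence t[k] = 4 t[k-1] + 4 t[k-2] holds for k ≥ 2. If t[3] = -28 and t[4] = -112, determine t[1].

-7

Rearranging, t[k-2] = (t[k] - 4 t[k-1]) / 4.
t[2] = (-112 - 4*(-28)) / 4 = 0/4 = 0
t[1] = (-28 - 4*0) / 4 = -28/4 = -7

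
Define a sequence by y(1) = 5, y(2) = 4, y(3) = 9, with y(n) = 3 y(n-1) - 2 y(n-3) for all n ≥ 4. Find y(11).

y(4) = 3(9) - 2(5) = 17
y(5) = 3(17) - 2(4) = 43
y(6) = 3(43) - 2(9) = 111
y(7) = 3(111) - 2(17) = 299
y(8) = 3(299) - 2(43) = 811
y(9) = 3(811) - 2(111) = 2211
y(10) = 3(2211) - 2(299) = 6035
y(11) = 3(6035) - 2(811) = 16483

16483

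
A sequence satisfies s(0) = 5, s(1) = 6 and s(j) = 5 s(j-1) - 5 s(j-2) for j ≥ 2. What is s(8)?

-11875

s(2) = 5(6) - 5(5) = 5
s(3) = 5(5) - 5(6) = -5
s(4) = 5(-5) - 5(5) = -50
s(5) = 5(-50) - 5(-5) = -225
s(6) = 5(-225) - 5(-50) = -875
s(7) = 5(-875) - 5(-225) = -3250
s(8) = 5(-3250) - 5(-875) = -11875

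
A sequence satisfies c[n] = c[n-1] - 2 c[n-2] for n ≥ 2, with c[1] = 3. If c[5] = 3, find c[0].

1

Let c[0] = z.
c[2] = 3 - 2z
c[3] = -3 - 2z
c[4] = -9 + 2z
c[5] = -3 + 6z
So -3 + 6z = 3, giving z = 1.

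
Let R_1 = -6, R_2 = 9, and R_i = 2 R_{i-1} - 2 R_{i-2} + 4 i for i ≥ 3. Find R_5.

R_3 = 2*9 - 2*(-6) + 12 = 42
R_4 = 2*42 - 2*9 + 16 = 82
R_5 = 2*82 - 2*42 + 20 = 100

100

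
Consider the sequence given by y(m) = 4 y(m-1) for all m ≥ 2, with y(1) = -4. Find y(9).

-262144

y(2) = 4*(-4) = -16
y(3) = 4*(-16) = -64
y(4) = 4*(-64) = -256
y(5) = 4*(-256) = -1024
y(6) = 4*(-1024) = -4096
y(7) = 4*(-4096) = -16384
y(8) = 4*(-16384) = -65536
y(9) = 4*(-65536) = -262144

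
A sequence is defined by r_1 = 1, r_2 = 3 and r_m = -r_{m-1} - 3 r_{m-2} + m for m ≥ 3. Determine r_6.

r_3 = -3 - 3*1 + 3 = -3
r_4 = -(-3) - 3*3 + 4 = -2
r_5 = -(-2) - 3*(-3) + 5 = 16
r_6 = -16 - 3*(-2) + 6 = -4

-4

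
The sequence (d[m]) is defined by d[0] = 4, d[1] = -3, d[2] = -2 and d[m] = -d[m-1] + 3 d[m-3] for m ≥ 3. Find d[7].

-94

d[3] = -(-2) + 3(4) = 14
d[4] = -14 + 3(-3) = -23
d[5] = -(-23) + 3(-2) = 17
d[6] = -17 + 3(14) = 25
d[7] = -25 + 3(-23) = -94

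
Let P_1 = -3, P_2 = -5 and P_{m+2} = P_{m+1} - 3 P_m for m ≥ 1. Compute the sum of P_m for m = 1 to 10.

P_3 = (-5) - 3*(-3) = 4
P_4 = 4 - 3*(-5) = 19
P_5 = 19 - 3*4 = 7
P_6 = 7 - 3*19 = -50
P_7 = (-50) - 3*7 = -71
P_8 = (-71) - 3*(-50) = 79
P_9 = 79 - 3*(-71) = 292
P_{10} = 292 - 3*79 = 55
Sum = (-3) + (-5) + 4 + 19 + 7 + (-50) + (-71) + 79 + 292 + 55 = 327

327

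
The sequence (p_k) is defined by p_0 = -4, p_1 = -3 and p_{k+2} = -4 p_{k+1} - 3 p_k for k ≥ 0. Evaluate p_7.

-7647

p_2 = -4·(-3) - 3·(-4) = 24
p_3 = -4·24 - 3·(-3) = -87
p_4 = -4·(-87) - 3·24 = 276
p_5 = -4·276 - 3·(-87) = -843
p_6 = -4·(-843) - 3·276 = 2544
p_7 = -4·2544 - 3·(-843) = -7647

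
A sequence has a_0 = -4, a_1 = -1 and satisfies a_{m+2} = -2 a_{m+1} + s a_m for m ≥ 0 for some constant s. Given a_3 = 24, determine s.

a_2 = 2 - 4s
a_3 = -4 + 7s
So -4 + 7s = 24, giving s = 4.

4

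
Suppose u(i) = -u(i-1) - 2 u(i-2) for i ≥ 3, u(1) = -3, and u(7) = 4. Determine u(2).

-2

Let u(2) = x.
u(3) = 6 - x
u(4) = -6 - x
u(5) = -6 + 3x
u(6) = 18 - x
u(7) = -6 - 5x
So -6 - 5x = 4, giving x = -2.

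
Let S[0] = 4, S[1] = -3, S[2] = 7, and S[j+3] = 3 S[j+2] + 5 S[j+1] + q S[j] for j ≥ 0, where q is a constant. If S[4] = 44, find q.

S[3] = 6 + 4q
S[4] = 53 + 9q
So 53 + 9q = 44, giving q = -1.

-1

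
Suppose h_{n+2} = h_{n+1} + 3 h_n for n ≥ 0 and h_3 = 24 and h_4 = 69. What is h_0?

Rearranging, h_{n-2} = (h_n - h_{n-1}) / 3.
h_2 = (69 - 24) / 3 = 45/3 = 15
h_1 = (24 - 15) / 3 = 9/3 = 3
h_0 = (15 - 3) / 3 = 12/3 = 4

4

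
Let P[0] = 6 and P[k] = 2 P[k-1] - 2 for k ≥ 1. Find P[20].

4194306

The fixed point is -2/(1 - 2) = 2, so P[k] - 2 = 2(P[k-1] - 2).
Hence P[k] = 4·2^k + 2.
P[20] = 4·2^{20} + 2 = 4·1048576 + 2 = 4194306.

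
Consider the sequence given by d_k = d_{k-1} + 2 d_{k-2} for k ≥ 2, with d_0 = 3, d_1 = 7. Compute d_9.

1707

d_2 = 7 + 2·3 = 13
d_3 = 13 + 2·7 = 27
d_4 = 27 + 2·13 = 53
d_5 = 53 + 2·27 = 107
d_6 = 107 + 2·53 = 213
d_7 = 213 + 2·107 = 427
d_8 = 427 + 2·213 = 853
d_9 = 853 + 2·427 = 1707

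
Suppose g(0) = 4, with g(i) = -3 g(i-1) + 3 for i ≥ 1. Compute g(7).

-7107

g(1) = -3*4 + 3 = -9
g(2) = -3*(-9) + 3 = 30
g(3) = -3*30 + 3 = -87
g(4) = -3*(-87) + 3 = 264
g(5) = -3*264 + 3 = -789
g(6) = -3*(-789) + 3 = 2370
g(7) = -3*2370 + 3 = -7107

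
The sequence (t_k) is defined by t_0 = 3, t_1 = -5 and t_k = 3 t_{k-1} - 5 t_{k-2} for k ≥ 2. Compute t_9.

-6185

t_2 = 3*(-5) - 5*3 = -30
t_3 = 3*(-30) - 5*(-5) = -65
t_4 = 3*(-65) - 5*(-30) = -45
t_5 = 3*(-45) - 5*(-65) = 190
t_6 = 3*190 - 5*(-45) = 795
t_7 = 3*795 - 5*190 = 1435
t_8 = 3*1435 - 5*795 = 330
t_9 = 3*330 - 5*1435 = -6185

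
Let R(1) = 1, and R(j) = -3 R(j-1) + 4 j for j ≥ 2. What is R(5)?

R(2) = -3(1) + 8 = 5
R(3) = -3(5) + 12 = -3
R(4) = -3(-3) + 16 = 25
R(5) = -3(25) + 20 = -55

-55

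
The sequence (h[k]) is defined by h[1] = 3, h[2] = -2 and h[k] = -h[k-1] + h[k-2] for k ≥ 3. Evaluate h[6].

h[3] = -(-2) + 3 = 5
h[4] = -5 + (-2) = -7
h[5] = -(-7) + 5 = 12
h[6] = -12 + (-7) = -19

-19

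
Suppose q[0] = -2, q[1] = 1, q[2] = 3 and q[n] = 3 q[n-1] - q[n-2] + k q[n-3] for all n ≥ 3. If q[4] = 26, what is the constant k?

-1

q[3] = 8 - 2k
q[4] = 21 - 5k
So 21 - 5k = 26, giving k = -1.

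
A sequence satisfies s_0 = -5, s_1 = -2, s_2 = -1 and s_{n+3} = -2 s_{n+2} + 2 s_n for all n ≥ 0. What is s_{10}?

-64

s_3 = -2*(-1) + 2*(-5) = -8
s_4 = -2*(-8) + 2*(-2) = 12
s_5 = -2*12 + 2*(-1) = -26
s_6 = -2*(-26) + 2*(-8) = 36
s_7 = -2*36 + 2*12 = -48
s_8 = -2*(-48) + 2*(-26) = 44
s_9 = -2*44 + 2*36 = -16
s_{10} = -2*(-16) + 2*(-48) = -64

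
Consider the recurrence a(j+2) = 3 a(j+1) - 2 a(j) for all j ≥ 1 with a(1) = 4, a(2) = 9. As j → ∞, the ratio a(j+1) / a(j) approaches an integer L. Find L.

2

The characteristic equation is r^2 - 3r + 2 = 0, which factors as (r - 2)(r - 1) = 0.
So the roots are 2 and 1. Since |2| > |1| and the coefficient of 2^j is non-zero, the ratio tends to 2.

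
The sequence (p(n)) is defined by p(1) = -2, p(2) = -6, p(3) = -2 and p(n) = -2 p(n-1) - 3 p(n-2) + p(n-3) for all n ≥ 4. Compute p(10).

p(4) = -2(-2) - 3(-6) + (-2) = 20
p(5) = -2(20) - 3(-2) + (-6) = -40
p(6) = -2(-40) - 3(20) + (-2) = 18
p(7) = -2(18) - 3(-40) + 20 = 104
p(8) = -2(104) - 3(18) + (-40) = -302
p(9) = -2(-302) - 3(104) + 18 = 310
p(10) = -2(310) - 3(-302) + 104 = 390

390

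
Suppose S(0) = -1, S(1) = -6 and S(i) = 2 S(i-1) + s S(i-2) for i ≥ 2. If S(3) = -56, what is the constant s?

4

S(2) = -12 - s
S(3) = -24 - 8s
So -24 - 8s = -56, giving s = 4.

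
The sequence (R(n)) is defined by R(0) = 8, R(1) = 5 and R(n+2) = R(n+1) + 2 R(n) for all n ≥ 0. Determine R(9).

2215

R(2) = 5 + 2*8 = 21
R(3) = 21 + 2*5 = 31
R(4) = 31 + 2*21 = 73
R(5) = 73 + 2*31 = 135
R(6) = 135 + 2*73 = 281
R(7) = 281 + 2*135 = 551
R(8) = 551 + 2*281 = 1113
R(9) = 1113 + 2*551 = 2215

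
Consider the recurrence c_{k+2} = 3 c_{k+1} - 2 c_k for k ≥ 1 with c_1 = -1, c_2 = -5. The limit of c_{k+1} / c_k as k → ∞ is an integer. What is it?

The characteristic equation is r^2 - 3r + 2 = 0, which factors as (r - 2)(r - 1) = 0.
So the roots are 2 and 1. Since |2| > |1| and the coefficient of 2^k is non-zero, the ratio tends to 2.

2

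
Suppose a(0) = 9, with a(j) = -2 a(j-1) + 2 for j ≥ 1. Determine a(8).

2134

a(1) = -2(9) + 2 = -16
a(2) = -2(-16) + 2 = 34
a(3) = -2(34) + 2 = -66
a(4) = -2(-66) + 2 = 134
a(5) = -2(134) + 2 = -266
a(6) = -2(-266) + 2 = 534
a(7) = -2(534) + 2 = -1066
a(8) = -2(-1066) + 2 = 2134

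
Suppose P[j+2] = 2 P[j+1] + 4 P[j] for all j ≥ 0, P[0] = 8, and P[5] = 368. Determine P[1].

-5

Let P[1] = v.
P[2] = 32 + 2v
P[3] = 64 + 8v
P[4] = 256 + 24v
P[5] = 768 + 80v
So 768 + 80v = 368, giving v = -5.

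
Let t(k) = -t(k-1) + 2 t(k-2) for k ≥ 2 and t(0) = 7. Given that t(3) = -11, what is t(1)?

1

Let t(1) = x.
t(2) = 14 - x
t(3) = -14 + 3x
So -14 + 3x = -11, giving x = 1.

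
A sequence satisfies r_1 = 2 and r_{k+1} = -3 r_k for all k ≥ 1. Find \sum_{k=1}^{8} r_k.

-3280

r_2 = -3·2 = -6
r_3 = -3·(-6) = 18
r_4 = -3·18 = -54
r_5 = -3·(-54) = 162
r_6 = -3·162 = -486
r_7 = -3·(-486) = 1458
r_8 = -3·1458 = -4374
Sum = 2 + (-6) + 18 + (-54) + 162 + (-486) + 1458 + (-4374) = -3280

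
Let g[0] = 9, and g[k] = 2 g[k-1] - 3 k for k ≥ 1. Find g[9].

g[1] = 2·9 - 3 = 15
g[2] = 2·15 - 6 = 24
g[3] = 2·24 - 9 = 39
g[4] = 2·39 - 12 = 66
g[5] = 2·66 - 15 = 117
g[6] = 2·117 - 18 = 216
g[7] = 2·216 - 21 = 411
g[8] = 2·411 - 24 = 798
g[9] = 2·798 - 27 = 1569

1569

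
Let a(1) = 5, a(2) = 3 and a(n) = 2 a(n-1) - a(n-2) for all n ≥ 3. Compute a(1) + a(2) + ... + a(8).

-16

a(3) = 2(3) - 5 = 1
a(4) = 2(1) - 3 = -1
a(5) = 2(-1) - 1 = -3
a(6) = 2(-3) - (-1) = -5
a(7) = 2(-5) - (-3) = -7
a(8) = 2(-7) - (-5) = -9
Sum = 5 + 3 + 1 + (-1) + (-3) + (-5) + (-7) + (-9) = -16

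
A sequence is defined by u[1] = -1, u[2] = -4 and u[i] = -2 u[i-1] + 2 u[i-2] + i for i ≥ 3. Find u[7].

u[3] = -2(-4) + 2(-1) + 3 = 9
u[4] = -2(9) + 2(-4) + 4 = -22
u[5] = -2(-22) + 2(9) + 5 = 67
u[6] = -2(67) + 2(-22) + 6 = -172
u[7] = -2(-172) + 2(67) + 7 = 485

485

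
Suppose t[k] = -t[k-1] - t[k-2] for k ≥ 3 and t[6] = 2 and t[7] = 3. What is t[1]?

3

Rearranging, t[k-2] = -(t[k] + t[k-1]).
t[5] = -(3 + 2) = -5
t[4] = -(2 + (-5)) = 3
t[3] = -(-5 + 3) = 2
t[2] = -(3 + 2) = -5
t[1] = -(2 + (-5)) = 3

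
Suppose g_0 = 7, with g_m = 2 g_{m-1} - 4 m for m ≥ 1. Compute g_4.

g_1 = 2·7 - 4 = 10
g_2 = 2·10 - 8 = 12
g_3 = 2·12 - 12 = 12
g_4 = 2·12 - 16 = 8

8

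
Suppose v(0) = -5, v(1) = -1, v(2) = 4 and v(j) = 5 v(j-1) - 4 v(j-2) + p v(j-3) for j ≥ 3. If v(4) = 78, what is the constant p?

v(3) = 24 - 5p
v(4) = 104 - 26p
So 104 - 26p = 78, giving p = 1.

1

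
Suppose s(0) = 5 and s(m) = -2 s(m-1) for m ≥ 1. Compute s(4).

s(1) = -2(5) = -10
s(2) = -2(-10) = 20
s(3) = -2(20) = -40
s(4) = -2(-40) = 80

80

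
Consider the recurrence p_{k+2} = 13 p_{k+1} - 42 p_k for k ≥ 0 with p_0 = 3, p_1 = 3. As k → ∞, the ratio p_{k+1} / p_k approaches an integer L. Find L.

7

The characteristic equation is r^2 - 13r + 42 = 0, which factors as (r - 7)(r - 6) = 0.
So the roots are 7 and 6. Since |7| > |6| and the coefficient of 7^k is non-zero, the ratio tends to 7.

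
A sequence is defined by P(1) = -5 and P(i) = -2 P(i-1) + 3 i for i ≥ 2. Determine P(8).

862

P(2) = -2*(-5) + 6 = 16
P(3) = -2*16 + 9 = -23
P(4) = -2*(-23) + 12 = 58
P(5) = -2*58 + 15 = -101
P(6) = -2*(-101) + 18 = 220
P(7) = -2*220 + 21 = -419
P(8) = -2*(-419) + 24 = 862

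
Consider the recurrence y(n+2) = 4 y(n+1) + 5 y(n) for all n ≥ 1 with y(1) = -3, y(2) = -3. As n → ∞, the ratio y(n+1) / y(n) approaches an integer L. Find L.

5

The characteristic equation is r^2 - 4r - 5 = 0, which factors as (r - 5)(r + 1) = 0.
So the roots are 5 and -1. Since |5| > |-1| and the coefficient of 5^n is non-zero, the ratio tends to 5.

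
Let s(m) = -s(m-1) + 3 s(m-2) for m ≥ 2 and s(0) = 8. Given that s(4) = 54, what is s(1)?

Let s(1) = w.
s(2) = 24 - w
s(3) = -24 + 4w
s(4) = 96 - 7w
So 96 - 7w = 54, giving w = 6.

6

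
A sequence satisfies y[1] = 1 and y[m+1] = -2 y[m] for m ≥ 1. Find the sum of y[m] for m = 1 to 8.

y[2] = -2·1 = -2
y[3] = -2·(-2) = 4
y[4] = -2·4 = -8
y[5] = -2·(-8) = 16
y[6] = -2·16 = -32
y[7] = -2·(-32) = 64
y[8] = -2·64 = -128
Sum = 1 + (-2) + 4 + (-8) + 16 + (-32) + 64 + (-128) = -85

-85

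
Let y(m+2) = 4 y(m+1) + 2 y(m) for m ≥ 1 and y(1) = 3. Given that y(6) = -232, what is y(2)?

Let y(2) = z.
y(3) = 6 + 4z
y(4) = 24 + 18z
y(5) = 108 + 80z
y(6) = 480 + 356z
So 480 + 356z = -232, giving z = -2.

-2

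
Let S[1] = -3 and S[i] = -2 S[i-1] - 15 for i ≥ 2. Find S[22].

The fixed point is -15/(1 + 2) = -5, so S[i] + 5 = -2(S[i-1] + 5).
Hence S[i] = 2·(-2)^{i-1} - 5.
S[22] = 2·(-2)^{21} - 5 = 2·-2097152 - 5 = -4194309.

-4194309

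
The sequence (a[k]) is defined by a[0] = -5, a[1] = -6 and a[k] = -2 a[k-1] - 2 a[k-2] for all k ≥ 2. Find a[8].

-80

a[2] = -2·(-6) - 2·(-5) = 22
a[3] = -2·22 - 2·(-6) = -32
a[4] = -2·(-32) - 2·22 = 20
a[5] = -2·20 - 2·(-32) = 24
a[6] = -2·24 - 2·20 = -88
a[7] = -2·(-88) - 2·24 = 128
a[8] = -2·128 - 2·(-88) = -80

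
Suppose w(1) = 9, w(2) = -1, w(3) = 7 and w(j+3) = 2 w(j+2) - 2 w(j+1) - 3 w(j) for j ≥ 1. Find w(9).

w(4) = 2*7 - 2*(-1) - 3*9 = -11
w(5) = 2*(-11) - 2*7 - 3*(-1) = -33
w(6) = 2*(-33) - 2*(-11) - 3*7 = -65
w(7) = 2*(-65) - 2*(-33) - 3*(-11) = -31
w(8) = 2*(-31) - 2*(-65) - 3*(-33) = 167
w(9) = 2*167 - 2*(-31) - 3*(-65) = 591

591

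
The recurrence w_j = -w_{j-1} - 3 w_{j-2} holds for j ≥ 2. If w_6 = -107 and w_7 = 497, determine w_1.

5

Rearranging, w_{j-2} = (w_j + w_{j-1}) / -3.
w_5 = (497 + (-107)) / -3 = 390/-3 = -130
w_4 = (-107 + (-130)) / -3 = -237/-3 = 79
w_3 = (-130 + 79) / -3 = -51/-3 = 17
w_2 = (79 + 17) / -3 = 96/-3 = -32
w_1 = (17 + (-32)) / -3 = -15/-3 = 5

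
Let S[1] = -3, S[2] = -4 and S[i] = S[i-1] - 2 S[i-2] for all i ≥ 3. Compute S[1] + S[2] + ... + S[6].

S[3] = (-4) - 2(-3) = 2
S[4] = 2 - 2(-4) = 10
S[5] = 10 - 2(2) = 6
S[6] = 6 - 2(10) = -14
Sum = (-3) + (-4) + 2 + 10 + 6 + (-14) = -3

-3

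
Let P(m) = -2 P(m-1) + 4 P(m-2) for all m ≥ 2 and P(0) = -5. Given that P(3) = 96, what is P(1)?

7

Let P(1) = v.
P(2) = -20 - 2v
P(3) = 40 + 8v
So 40 + 8v = 96, giving v = 7.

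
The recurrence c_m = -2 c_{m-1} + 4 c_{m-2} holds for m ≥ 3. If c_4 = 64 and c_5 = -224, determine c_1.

Rearranging, c_{m-2} = (c_m + 2 c_{m-1}) / 4.
c_3 = (-224 + 2*64) / 4 = -96/4 = -24
c_2 = (64 + 2*(-24)) / 4 = 16/4 = 4
c_1 = (-24 + 2*4) / 4 = -16/4 = -4

-4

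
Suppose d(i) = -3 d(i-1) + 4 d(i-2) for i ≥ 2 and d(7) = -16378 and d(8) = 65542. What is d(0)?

Rearranging, d(i-2) = (d(i) + 3 d(i-1)) / 4.
d(6) = (65542 + 3*(-16378)) / 4 = 16408/4 = 4102
d(5) = (-16378 + 3*4102) / 4 = -4072/4 = -1018
d(4) = (4102 + 3*(-1018)) / 4 = 1048/4 = 262
d(3) = (-1018 + 3*262) / 4 = -232/4 = -58
d(2) = (262 + 3*(-58)) / 4 = 88/4 = 22
d(1) = (-58 + 3*22) / 4 = 8/4 = 2
d(0) = (22 + 3*2) / 4 = 28/4 = 7

7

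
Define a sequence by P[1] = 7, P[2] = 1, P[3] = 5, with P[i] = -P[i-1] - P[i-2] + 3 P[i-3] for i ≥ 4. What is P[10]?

129

P[4] = -5 - 1 + 3·7 = 15
P[5] = -15 - 5 + 3·1 = -17
P[6] = -(-17) - 15 + 3·5 = 17
P[7] = -17 - (-17) + 3·15 = 45
P[8] = -45 - 17 + 3·(-17) = -113
P[9] = -(-113) - 45 + 3·17 = 119
P[10] = -119 - (-113) + 3·45 = 129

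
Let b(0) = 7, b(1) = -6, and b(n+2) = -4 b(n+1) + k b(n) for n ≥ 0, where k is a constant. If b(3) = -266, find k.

b(2) = 24 + 7k
b(3) = -96 - 34k
So -96 - 34k = -266, giving k = 5.

5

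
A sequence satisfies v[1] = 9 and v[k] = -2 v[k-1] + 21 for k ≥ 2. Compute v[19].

524295

The fixed point is 21/(1 + 2) = 7, so v[k] - 7 = -2(v[k-1] - 7).
Hence v[k] = 2·(-2)^{k-1} + 7.
v[19] = 2·(-2)^{18} + 7 = 2·262144 + 7 = 524295.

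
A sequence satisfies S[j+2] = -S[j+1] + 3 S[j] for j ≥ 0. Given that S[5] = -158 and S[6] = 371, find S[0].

3

Rearranging, S[j-2] = (S[j] + S[j-1]) / 3.
S[4] = (371 + (-158)) / 3 = 213/3 = 71
S[3] = (-158 + 71) / 3 = -87/3 = -29
S[2] = (71 + (-29)) / 3 = 42/3 = 14
S[1] = (-29 + 14) / 3 = -15/3 = -5
S[0] = (14 + (-5)) / 3 = 9/3 = 3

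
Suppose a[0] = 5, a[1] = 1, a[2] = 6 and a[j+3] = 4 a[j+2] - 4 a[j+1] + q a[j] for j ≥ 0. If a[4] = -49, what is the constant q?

-5

a[3] = 20 + 5q
a[4] = 56 + 21q
So 56 + 21q = -49, giving q = -5.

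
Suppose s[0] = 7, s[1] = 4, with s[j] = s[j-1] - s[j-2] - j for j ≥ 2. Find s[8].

-11

s[2] = 4 - 7 - 2 = -5
s[3] = (-5) - 4 - 3 = -12
s[4] = (-12) - (-5) - 4 = -11
s[5] = (-11) - (-12) - 5 = -4
s[6] = (-4) - (-11) - 6 = 1
s[7] = 1 - (-4) - 7 = -2
s[8] = (-2) - 1 - 8 = -11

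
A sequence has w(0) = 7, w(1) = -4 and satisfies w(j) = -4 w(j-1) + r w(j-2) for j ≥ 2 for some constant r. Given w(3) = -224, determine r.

w(2) = 16 + 7r
w(3) = -64 - 32r
So -64 - 32r = -224, giving r = 5.

5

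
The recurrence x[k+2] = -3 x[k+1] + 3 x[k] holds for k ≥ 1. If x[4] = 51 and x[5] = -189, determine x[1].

Rearranging, x[k-2] = (x[k] + 3 x[k-1]) / 3.
x[3] = (-189 + 3·51) / 3 = -36/3 = -12
x[2] = (51 + 3·(-12)) / 3 = 15/3 = 5
x[1] = (-12 + 3·5) / 3 = 3/3 = 1

1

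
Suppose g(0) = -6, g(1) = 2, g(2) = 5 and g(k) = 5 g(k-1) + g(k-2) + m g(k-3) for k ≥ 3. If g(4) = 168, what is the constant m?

-1

g(3) = 27 - 6m
g(4) = 140 - 28m
So 140 - 28m = 168, giving m = -1.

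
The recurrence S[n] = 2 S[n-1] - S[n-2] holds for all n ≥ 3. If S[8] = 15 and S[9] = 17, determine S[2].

Rearranging, S[n-2] = -(S[n] - 2 S[n-1]).
S[7] = -(17 - 2(15)) = 13
S[6] = -(15 - 2(13)) = 11
S[5] = -(13 - 2(11)) = 9
S[4] = -(11 - 2(9)) = 7
S[3] = -(9 - 2(7)) = 5
S[2] = -(7 - 2(5)) = 3

3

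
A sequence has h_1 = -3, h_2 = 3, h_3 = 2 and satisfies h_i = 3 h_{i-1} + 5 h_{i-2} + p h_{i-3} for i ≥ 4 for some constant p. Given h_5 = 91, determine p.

h_4 = 21 - 3p
h_5 = 73 - 6p
So 73 - 6p = 91, giving p = -3.

-3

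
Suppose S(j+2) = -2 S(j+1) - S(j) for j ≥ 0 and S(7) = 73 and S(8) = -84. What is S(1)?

Rearranging, S(j-2) = -(S(j) + 2 S(j-1)).
S(6) = -(-84 + 2·73) = -62
S(5) = -(73 + 2·(-62)) = 51
S(4) = -(-62 + 2·51) = -40
S(3) = -(51 + 2·(-40)) = 29
S(2) = -(-40 + 2·29) = -18
S(1) = -(29 + 2·(-18)) = 7

7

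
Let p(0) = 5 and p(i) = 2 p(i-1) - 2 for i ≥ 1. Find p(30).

The fixed point is -2/(1 - 2) = 2, so p(i) - 2 = 2(p(i-1) - 2).
Hence p(i) = 3·2^i + 2.
p(30) = 3·2^{30} + 2 = 3·1073741824 + 2 = 3221225474.

3221225474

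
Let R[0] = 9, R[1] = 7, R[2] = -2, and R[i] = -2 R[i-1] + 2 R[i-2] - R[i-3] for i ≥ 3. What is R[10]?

-14317

R[3] = -2*(-2) + 2*7 - 9 = 9
R[4] = -2*9 + 2*(-2) - 7 = -29
R[5] = -2*(-29) + 2*9 - (-2) = 78
R[6] = -2*78 + 2*(-29) - 9 = -223
R[7] = -2*(-223) + 2*78 - (-29) = 631
R[8] = -2*631 + 2*(-223) - 78 = -1786
R[9] = -2*(-1786) + 2*631 - (-223) = 5057
R[10] = -2*5057 + 2*(-1786) - 631 = -14317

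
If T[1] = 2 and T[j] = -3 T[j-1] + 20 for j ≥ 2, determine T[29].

-68630377364878

The fixed point is 20/(1 + 3) = 5, so T[j] - 5 = -3(T[j-1] - 5).
Hence T[j] = -3·(-3)^{j-1} + 5.
T[29] = -3·(-3)^{28} + 5 = -3·22876792454961 + 5 = -68630377364878.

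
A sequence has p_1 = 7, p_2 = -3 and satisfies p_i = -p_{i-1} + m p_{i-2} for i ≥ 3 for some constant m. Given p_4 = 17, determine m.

p_3 = 3 + 7m
p_4 = -3 - 10m
So -3 - 10m = 17, giving m = -2.

-2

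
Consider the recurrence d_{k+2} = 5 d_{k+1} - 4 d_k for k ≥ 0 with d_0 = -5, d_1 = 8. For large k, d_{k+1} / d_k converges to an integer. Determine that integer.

The characteristic equation is r^2 - 5r + 4 = 0, which factors as (r - 4)(r - 1) = 0.
So the roots are 4 and 1. Since |4| > |1| and the coefficient of 4^k is non-zero, the ratio tends to 4.

4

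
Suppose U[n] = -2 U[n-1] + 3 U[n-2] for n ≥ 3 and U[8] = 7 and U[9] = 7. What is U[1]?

7

Rearranging, U[n-2] = (U[n] + 2 U[n-1]) / 3.
U[7] = (7 + 2*7) / 3 = 21/3 = 7
U[6] = (7 + 2*7) / 3 = 21/3 = 7
U[5] = (7 + 2*7) / 3 = 21/3 = 7
U[4] = (7 + 2*7) / 3 = 21/3 = 7
U[3] = (7 + 2*7) / 3 = 21/3 = 7
U[2] = (7 + 2*7) / 3 = 21/3 = 7
U[1] = (7 + 2*7) / 3 = 21/3 = 7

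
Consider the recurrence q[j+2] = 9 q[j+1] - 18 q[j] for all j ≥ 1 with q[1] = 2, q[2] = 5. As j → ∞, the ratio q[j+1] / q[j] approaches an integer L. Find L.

6

The characteristic equation is r^2 - 9r + 18 = 0, which factors as (r - 6)(r - 3) = 0.
So the roots are 6 and 3. Since |6| > |3| and the coefficient of 6^j is non-zero, the ratio tends to 6.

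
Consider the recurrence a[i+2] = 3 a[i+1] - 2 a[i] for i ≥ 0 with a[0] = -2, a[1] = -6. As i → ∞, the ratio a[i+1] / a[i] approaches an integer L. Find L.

2

The characteristic equation is r^2 - 3r + 2 = 0, which factors as (r - 2)(r - 1) = 0.
So the roots are 2 and 1. Since |2| > |1| and the coefficient of 2^i is non-zero, the ratio tends to 2.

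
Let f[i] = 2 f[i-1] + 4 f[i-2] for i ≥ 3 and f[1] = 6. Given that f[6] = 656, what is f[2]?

Let f[2] = x.
f[3] = 24 + 2x
f[4] = 48 + 8x
f[5] = 192 + 24x
f[6] = 576 + 80x
So 576 + 80x = 656, giving x = 1.

1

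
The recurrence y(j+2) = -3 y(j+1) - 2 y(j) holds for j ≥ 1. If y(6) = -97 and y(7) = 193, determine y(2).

-7

Rearranging, y(j-2) = (y(j) + 3 y(j-1)) / -2.
y(5) = (193 + 3*(-97)) / -2 = -98/-2 = 49
y(4) = (-97 + 3*49) / -2 = 50/-2 = -25
y(3) = (49 + 3*(-25)) / -2 = -26/-2 = 13
y(2) = (-25 + 3*13) / -2 = 14/-2 = -7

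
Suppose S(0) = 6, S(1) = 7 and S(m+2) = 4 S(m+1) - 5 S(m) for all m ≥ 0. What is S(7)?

-1523

S(2) = 4(7) - 5(6) = -2
S(3) = 4(-2) - 5(7) = -43
S(4) = 4(-43) - 5(-2) = -162
S(5) = 4(-162) - 5(-43) = -433
S(6) = 4(-433) - 5(-162) = -922
S(7) = 4(-922) - 5(-433) = -1523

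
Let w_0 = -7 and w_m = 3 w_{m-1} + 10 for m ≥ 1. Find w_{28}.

-45753584909927

The fixed point is 10/(1 - 3) = -5, so w_m + 5 = 3(w_{m-1} + 5).
Hence w_m = -2·3^m - 5.
w_{28} = -2·3^{28} - 5 = -2·22876792454961 - 5 = -45753584909927.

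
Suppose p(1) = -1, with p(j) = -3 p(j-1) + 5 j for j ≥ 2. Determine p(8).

6982

p(2) = -3*(-1) + 10 = 13
p(3) = -3*13 + 15 = -24
p(4) = -3*(-24) + 20 = 92
p(5) = -3*92 + 25 = -251
p(6) = -3*(-251) + 30 = 783
p(7) = -3*783 + 35 = -2314
p(8) = -3*(-2314) + 40 = 6982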